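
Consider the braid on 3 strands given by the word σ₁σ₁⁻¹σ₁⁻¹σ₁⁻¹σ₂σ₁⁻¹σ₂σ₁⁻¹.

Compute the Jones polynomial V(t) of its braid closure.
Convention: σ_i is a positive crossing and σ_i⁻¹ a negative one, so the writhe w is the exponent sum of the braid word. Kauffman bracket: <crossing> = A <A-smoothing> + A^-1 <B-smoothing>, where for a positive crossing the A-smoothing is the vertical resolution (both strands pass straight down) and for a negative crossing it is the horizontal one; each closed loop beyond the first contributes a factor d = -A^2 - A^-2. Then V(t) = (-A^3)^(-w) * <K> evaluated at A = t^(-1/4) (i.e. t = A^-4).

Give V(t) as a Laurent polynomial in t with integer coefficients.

t - 1 + 2*t^-1 - 2*t^-2 + 2*t^-3 - 2*t^-4 + t^-5

Derivation:
The presented braid s1 s1^-1 s1^-1 s1^-1 s2 s1^-1 s2 s1^-1 on 3 strands reduces by inverse Markov moves (closure unchanged at each step):
  Deconjugate: the word is γ·β·γ⁻¹ with γ = s1 (prefix) and γ⁻¹ = s1^-1 (suffix); strip both.
Reduced to β = s1^-1 s1^-1 s1^-1 s2 s1^-1 s2 on 3 strands, 6 crossings.
Compute on β:
Braid: s1^-1 s1^-1 s1^-1 s2 s1^-1 s2 on 3 strands, 6 crossings.
Writhe w = (#positive) - (#negative) = 2 - 4 = -2.
Enumerate smoothing states for the bracket polynomial. There are 2^6 = 64 states.
Each crossing splits two ways (0=vertical, 1=horizontal). The state's weight is A^(#A-smoothings - #B-smoothings) * d^(loops - 1).
Tabulate the states by total A-exponent and number of loops L (A-exp: L × count):
  A^6: L=5 ×1
  A^4: L=4 ×6
  A^2: L=3 ×15
  A^0: L=2 ×19, L=4 ×1
  A^-2: L=1 ×11, L=3 ×4
  A^-4: L=2 ×6
  A^-6: L=3 ×1
Each group contributes A^e * Σ count * d^(L-1):
Powers of d = -A^2 - A^-2: d^2 = A^4 + 2 + A^-4; d^3 = -A^6 - 3*A^2 - 3*A^-2 - A^-6; d^4 = A^8 + 4*A^4 + 6 + 4*A^-4 + A^-8.
  A^6 * (d^4) = A^14 + 4*A^10 + 6*A^6 + 4*A^2 + A^-2
  A^4 * (6*d^3) = -6*A^10 - 18*A^6 - 18*A^2 - 6*A^-2
  A^2 * (15*d^2) = 15*A^6 + 30*A^2 + 15*A^-2
  A^0 * (19*d + d^3) = -A^6 - 22*A^2 - 22*A^-2 - A^-6
  A^-2 * (11 + 4*d^2) = 4*A^2 + 19*A^-2 + 4*A^-6
  A^-4 * (6*d) = -6*A^-2 - 6*A^-6
  A^-6 * (d^2) = A^-2 + 2*A^-6 + A^-10
Summing the groups: <K> = A^14 - 2*A^10 + 2*A^6 - 2*A^2 + 2*A^-2 - A^-6 + A^-10
Normalise by the writhe: (-A^3)^(-w) = (-A^3)^(2) = A^6, so f(A) = A^6 * <K> = A^20 - 2*A^16 + 2*A^12 - 2*A^8 + 2*A^4 - 1 + A^-4.
Substitute A = t^(-1/4), i.e. A^e → t^(-e/4): V(t) = t - 1 + 2*t^-1 - 2*t^-2 + 2*t^-3 - 2*t^-4 + t^-5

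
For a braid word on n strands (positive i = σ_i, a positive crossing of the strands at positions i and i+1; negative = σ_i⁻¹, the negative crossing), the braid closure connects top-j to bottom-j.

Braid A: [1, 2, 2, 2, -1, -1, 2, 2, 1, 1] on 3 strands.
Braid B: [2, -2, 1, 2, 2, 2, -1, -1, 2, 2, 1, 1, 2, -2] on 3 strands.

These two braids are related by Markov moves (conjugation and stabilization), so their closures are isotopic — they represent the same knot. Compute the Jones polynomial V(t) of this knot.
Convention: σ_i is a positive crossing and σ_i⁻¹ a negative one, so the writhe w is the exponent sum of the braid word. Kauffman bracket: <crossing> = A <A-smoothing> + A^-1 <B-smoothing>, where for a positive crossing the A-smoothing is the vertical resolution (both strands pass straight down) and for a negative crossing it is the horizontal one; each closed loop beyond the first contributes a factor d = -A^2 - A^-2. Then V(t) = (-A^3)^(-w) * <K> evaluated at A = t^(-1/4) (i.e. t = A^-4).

t^10 - 3*t^9 + 5*t^8 - 7*t^7 + 7*t^6 - 7*t^5 + 6*t^4 - 3*t^3 + 2*t^2

Derivation:
Markov-equivalent braids have isotopic closures, hence identical knot invariants. Strip the Markov moves from each word to reach a common short braid β, then compute V(t) once on β.
Braid A: s1 s2 s2 s2 s1^-1 s1^-1 s2 s2 s1 s1 on 3 strands has no conjugating prefix/suffix or stabilization to strip; take β = s1 s2 s2 s2 s1^-1 s1^-1 s2 s2 s1 s1.
Braid B: s2 s2^-1 s1 s2 s2 s2 s1^-1 s1^-1 s2 s2 s1 s1 s2 s2^-1 on 3 strands reduces by inverse Markov moves (closure unchanged at each step):
  Deconjugate: the word is γ·β·γ⁻¹ with γ = s2 s2^-1 (prefix) and γ⁻¹ = s2 s2^-1 (suffix); strip both.
Reduced to β = s1 s2 s2 s2 s1^-1 s1^-1 s2 s2 s1 s1 on 3 strands, 10 crossings.
Both give the same β = s1 s2 s2 s2 s1^-1 s1^-1 s2 s2 s1 s1 on 3 strands, so one state sum suffices:
Braid: s1 s2 s2 s2 s1^-1 s1^-1 s2 s2 s1 s1 on 3 strands, 10 crossings.
Writhe w = (#positive) - (#negative) = 8 - 2 = 6.
State-sum expansion of <K>. There are 2^10 = 1024 states.
Each crossing splits two ways (0=vertical, 1=horizontal). The state's weight is A^(#A-smoothings - #B-smoothings) * d^(loops - 1).
Tabulate the states by total A-exponent and number of loops L (A-exp: L × count):
  A^10: L=3 ×1
  A^8: L=2 ×7, L=4 ×3
  A^6: L=1 ×10, L=3 ×32, L=5 ×3
  A^4: L=2 ×76, L=4 ×43, L=6 ×1
  A^2: L=1 ×51, L=3 ×132, L=5 ×27
  A^0: L=2 ×135, L=4 ×109, L=6 ×8
  A^-2: L=3 ×161, L=5 ×48, L=7 ×1
  A^-4: L=4 ×109, L=6 ×11
  A^-6: L=5 ×44, L=7 ×1
  A^-8: L=6 ×10
  A^-10: L=7 ×1
Each group contributes A^e * Σ count * d^(L-1):
Powers of d = -A^2 - A^-2: d^2 = A^4 + 2 + A^-4; d^3 = -A^6 - 3*A^2 - 3*A^-2 - A^-6; d^4 = A^8 + 4*A^4 + 6 + 4*A^-4 + A^-8; d^5 = -A^10 - 5*A^6 - 10*A^2 - 10*A^-2 - 5*A^-6 - A^-10; d^6 = A^12 + 6*A^8 + 15*A^4 + 20 + 15*A^-4 + 6*A^-8 + A^-12.
  A^10 * (d^2) = A^14 + 2*A^10 + A^6
  A^8 * (7*d + 3*d^3) = -3*A^14 - 16*A^10 - 16*A^6 - 3*A^2
  A^6 * (10 + 32*d^2 + 3*d^4) = 3*A^14 + 44*A^10 + 92*A^6 + 44*A^2 + 3*A^-2
  A^4 * (76*d + 43*d^3 + d^5) = -A^14 - 48*A^10 - 215*A^6 - 215*A^2 - 48*A^-2 - A^-6
  A^2 * (51 + 132*d^2 + 27*d^4) = 27*A^10 + 240*A^6 + 477*A^2 + 240*A^-2 + 27*A^-6
  A^0 * (135*d + 109*d^3 + 8*d^5) = -8*A^10 - 149*A^6 - 542*A^2 - 542*A^-2 - 149*A^-6 - 8*A^-10
  A^-2 * (161*d^2 + 48*d^4 + d^6) = A^10 + 54*A^6 + 368*A^2 + 630*A^-2 + 368*A^-6 + 54*A^-10 + A^-14
  A^-4 * (109*d^3 + 11*d^5) = -11*A^6 - 164*A^2 - 437*A^-2 - 437*A^-6 - 164*A^-10 - 11*A^-14
  A^-6 * (44*d^4 + d^6) = A^6 + 50*A^2 + 191*A^-2 + 284*A^-6 + 191*A^-10 + 50*A^-14 + A^-18
  A^-8 * (10*d^5) = -10*A^2 - 50*A^-2 - 100*A^-6 - 100*A^-10 - 50*A^-14 - 10*A^-18
  A^-10 * (d^6) = A^2 + 6*A^-2 + 15*A^-6 + 20*A^-10 + 15*A^-14 + 6*A^-18 + A^-22
Summing the groups: <K> = 2*A^10 - 3*A^6 + 6*A^2 - 7*A^-2 + 7*A^-6 - 7*A^-10 + 5*A^-14 - 3*A^-18 + A^-22
Normalise by the writhe: (-A^3)^(-w) = (-A^3)^(-6) = A^-18, so f(A) = A^-18 * <K> = 2*A^-8 - 3*A^-12 + 6*A^-16 - 7*A^-20 + 7*A^-24 - 7*A^-28 + 5*A^-32 - 3*A^-36 + A^-40.
Substitute A = t^(-1/4), i.e. A^e → t^(-e/4): V(t) = t^10 - 3*t^9 + 5*t^8 - 7*t^7 + 7*t^6 - 7*t^5 + 6*t^4 - 3*t^3 + 2*t^2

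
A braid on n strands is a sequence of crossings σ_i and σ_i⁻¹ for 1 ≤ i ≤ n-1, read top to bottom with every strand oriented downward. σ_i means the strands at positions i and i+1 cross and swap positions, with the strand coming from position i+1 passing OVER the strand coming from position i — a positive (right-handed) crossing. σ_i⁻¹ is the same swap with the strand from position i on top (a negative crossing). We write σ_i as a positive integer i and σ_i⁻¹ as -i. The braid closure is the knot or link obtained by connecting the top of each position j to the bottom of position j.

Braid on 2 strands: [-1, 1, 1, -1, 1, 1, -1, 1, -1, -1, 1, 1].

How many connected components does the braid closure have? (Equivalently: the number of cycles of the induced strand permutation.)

Track the strand permutation on 2 strands, starting from identity.
  step 1: s1^-1 swaps positions 1,2 -> [2 1]
  step 2: s1 swaps positions 1,2 -> [1 2]
  step 3: s1 swaps positions 1,2 -> [2 1]
  step 4: s1^-1 swaps positions 1,2 -> [1 2]
  step 5: s1 swaps positions 1,2 -> [2 1]
  step 6: s1 swaps positions 1,2 -> [1 2]
  step 7: s1^-1 swaps positions 1,2 -> [2 1]
  step 8: s1 swaps positions 1,2 -> [1 2]
  step 9: s1^-1 swaps positions 1,2 -> [2 1]
  step 10: s1^-1 swaps positions 1,2 -> [1 2]
  step 11: s1 swaps positions 1,2 -> [2 1]
  step 12: s1 swaps positions 1,2 -> [1 2]
Final permutation (position -> original strand): [1 2]
Closure components = cycle count of this permutation = 2.

Answer: 2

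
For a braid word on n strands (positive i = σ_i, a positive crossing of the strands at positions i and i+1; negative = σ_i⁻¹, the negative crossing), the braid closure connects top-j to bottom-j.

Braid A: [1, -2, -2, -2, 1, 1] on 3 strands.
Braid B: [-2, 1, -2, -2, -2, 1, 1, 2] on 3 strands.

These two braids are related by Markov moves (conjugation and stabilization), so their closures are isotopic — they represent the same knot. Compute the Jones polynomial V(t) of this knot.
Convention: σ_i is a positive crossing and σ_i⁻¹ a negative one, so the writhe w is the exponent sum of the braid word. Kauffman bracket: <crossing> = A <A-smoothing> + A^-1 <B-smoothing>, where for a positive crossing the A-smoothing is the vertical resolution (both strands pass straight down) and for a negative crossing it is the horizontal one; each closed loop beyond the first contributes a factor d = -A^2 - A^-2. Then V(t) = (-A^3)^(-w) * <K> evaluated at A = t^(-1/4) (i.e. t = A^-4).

Markov-equivalent braids have isotopic closures, hence identical knot invariants. Strip the Markov moves from each word to reach a common short braid β, then compute V(t) once on β.
Braid A: s1 s2^-1 s2^-1 s2^-1 s1 s1 on 3 strands has no conjugating prefix/suffix or stabilization to strip; take β = s1 s2^-1 s2^-1 s2^-1 s1 s1.
Braid B: s2^-1 s1 s2^-1 s2^-1 s2^-1 s1 s1 s2 on 3 strands reduces by inverse Markov moves (closure unchanged at each step):
  Deconjugate: the word is γ·β·γ⁻¹ with γ = s2^-1 (prefix) and γ⁻¹ = s2 (suffix); strip both.
Reduced to β = s1 s2^-1 s2^-1 s2^-1 s1 s1 on 3 strands, 6 crossings.
Both give the same β = s1 s2^-1 s2^-1 s2^-1 s1 s1 on 3 strands, so one state sum suffices:
Braid: s1 s2^-1 s2^-1 s2^-1 s1 s1 on 3 strands, 6 crossings.
Writhe w = (#positive) - (#negative) = 3 - 3 = 0.
State-sum expansion of <K>. There are 2^6 = 64 states.
For each crossing: s=0 is the vertical smoothing, s=1 horizontal. Crossing k contributes A^(sign_k * (1 - 2*s_k)); loop factor d = -A^2 - A^-2.
Tabulate the states by total A-exponent and number of loops L (A-exp: L × count):
  A^6: L=4 ×1
  A^4: L=3 ×6
  A^2: L=2 ×12, L=4 ×3
  A^0: L=1 ×9, L=3 ×10, L=5 ×1
  A^-2: L=2 ×12, L=4 ×3
  A^-4: L=3 ×6
  A^-6: L=4 ×1
Each group contributes A^e * Σ count * d^(L-1):
Powers of d = -A^2 - A^-2: d^2 = A^4 + 2 + A^-4; d^3 = -A^6 - 3*A^2 - 3*A^-2 - A^-6; d^4 = A^8 + 4*A^4 + 6 + 4*A^-4 + A^-8.
  A^6 * (d^3) = -A^12 - 3*A^8 - 3*A^4 - 1
  A^4 * (6*d^2) = 6*A^8 + 12*A^4 + 6
  A^2 * (12*d + 3*d^3) = -3*A^8 - 21*A^4 - 21 - 3*A^-4
  A^0 * (9 + 10*d^2 + d^4) = A^8 + 14*A^4 + 35 + 14*A^-4 + A^-8
  A^-2 * (12*d + 3*d^3) = -3*A^4 - 21 - 21*A^-4 - 3*A^-8
  A^-4 * (6*d^2) = 6 + 12*A^-4 + 6*A^-8
  A^-6 * (d^3) = -1 - 3*A^-4 - 3*A^-8 - A^-12
Summing the groups: <K> = -A^12 + A^8 - A^4 + 3 - A^-4 + A^-8 - A^-12
Normalise by the writhe: (-A^3)^(-w) = (-A^3)^(0) = 1, so f(A) = 1 * <K> = -A^12 + A^8 - A^4 + 3 - A^-4 + A^-8 - A^-12.
Substitute A = t^(-1/4), i.e. A^e → t^(-e/4): V(t) = -t^3 + t^2 - t + 3 - t^-1 + t^-2 - t^-3

Answer: -t^3 + t^2 - t + 3 - t^-1 + t^-2 - t^-3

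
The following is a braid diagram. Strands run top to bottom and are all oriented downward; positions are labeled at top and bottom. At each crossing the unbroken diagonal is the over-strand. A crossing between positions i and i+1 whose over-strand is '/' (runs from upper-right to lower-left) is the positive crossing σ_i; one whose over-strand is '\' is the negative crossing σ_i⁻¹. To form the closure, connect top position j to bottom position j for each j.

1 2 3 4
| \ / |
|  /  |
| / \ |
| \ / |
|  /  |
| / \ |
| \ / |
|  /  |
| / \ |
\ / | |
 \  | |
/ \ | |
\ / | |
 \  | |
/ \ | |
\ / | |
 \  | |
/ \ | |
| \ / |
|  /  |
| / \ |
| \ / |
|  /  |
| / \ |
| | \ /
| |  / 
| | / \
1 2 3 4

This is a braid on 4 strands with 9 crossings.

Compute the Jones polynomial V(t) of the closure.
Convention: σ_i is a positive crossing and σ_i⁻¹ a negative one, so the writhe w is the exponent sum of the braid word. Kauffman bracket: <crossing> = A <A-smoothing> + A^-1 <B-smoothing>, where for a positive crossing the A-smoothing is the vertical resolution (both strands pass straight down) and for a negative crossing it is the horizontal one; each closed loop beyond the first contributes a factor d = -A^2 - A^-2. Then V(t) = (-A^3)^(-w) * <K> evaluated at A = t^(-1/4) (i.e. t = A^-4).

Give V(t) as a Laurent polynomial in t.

Reading the diagram top to bottom ('/'-over between positions i,i+1 = s_i, '\'-over = s_i^-1): braid word = s2 s2 s2 s1^-1 s1^-1 s1^-1 s2 s2 s3.
The presented braid s2 s2 s2 s1^-1 s1^-1 s1^-1 s2 s2 s3 on 4 strands reduces by inverse Markov moves (closure unchanged at each step):
  Destabilize: the word has the form β·s3 where s3 occurs only as the final letter (β ∈ B_3); drop it and the last strand → 3 strands.
Reduced to β = s2 s2 s2 s1^-1 s1^-1 s1^-1 s2 s2 on 3 strands, 8 crossings.
Compute on β:
Braid: s2 s2 s2 s1^-1 s1^-1 s1^-1 s2 s2 on 3 strands, 8 crossings.
Writhe w = (#positive) - (#negative) = 5 - 3 = 2.
State-sum expansion of <K>. There are 2^8 = 256 states.
For each crossing: s=0 is the vertical smoothing, s=1 horizontal. Crossing k contributes A^(sign_k * (1 - 2*s_k)); loop factor d = -A^2 - A^-2.
Tabulate the states by total A-exponent and number of loops L (A-exp: L × count):
  A^8: L=4 ×1
  A^6: L=3 ×8
  A^4: L=2 ×18, L=4 ×10
  A^2: L=1 ×15, L=3 ×31, L=5 ×10
  A^0: L=2 ×35, L=4 ×30, L=6 ×5
  A^-2: L=3 ×40, L=5 ×15, L=7 ×1
  A^-4: L=4 ×25, L=6 ×3
  A^-6: L=5 ×8
  A^-8: L=6 ×1
Each group contributes A^e * Σ count * d^(L-1):
Powers of d = -A^2 - A^-2: d^2 = A^4 + 2 + A^-4; d^3 = -A^6 - 3*A^2 - 3*A^-2 - A^-6; d^4 = A^8 + 4*A^4 + 6 + 4*A^-4 + A^-8; d^5 = -A^10 - 5*A^6 - 10*A^2 - 10*A^-2 - 5*A^-6 - A^-10; d^6 = A^12 + 6*A^8 + 15*A^4 + 20 + 15*A^-4 + 6*A^-8 + A^-12.
  A^8 * (d^3) = -A^14 - 3*A^10 - 3*A^6 - A^2
  A^6 * (8*d^2) = 8*A^10 + 16*A^6 + 8*A^2
  A^4 * (18*d + 10*d^3) = -10*A^10 - 48*A^6 - 48*A^2 - 10*A^-2
  A^2 * (15 + 31*d^2 + 10*d^4) = 10*A^10 + 71*A^6 + 137*A^2 + 71*A^-2 + 10*A^-6
  A^0 * (35*d + 30*d^3 + 5*d^5) = -5*A^10 - 55*A^6 - 175*A^2 - 175*A^-2 - 55*A^-6 - 5*A^-10
  A^-2 * (40*d^2 + 15*d^4 + d^6) = A^10 + 21*A^6 + 115*A^2 + 190*A^-2 + 115*A^-6 + 21*A^-10 + A^-14
  A^-4 * (25*d^3 + 3*d^5) = -3*A^6 - 40*A^2 - 105*A^-2 - 105*A^-6 - 40*A^-10 - 3*A^-14
  A^-6 * (8*d^4) = 8*A^2 + 32*A^-2 + 48*A^-6 + 32*A^-10 + 8*A^-14
  A^-8 * (d^5) = -A^2 - 5*A^-2 - 10*A^-6 - 10*A^-10 - 5*A^-14 - A^-18
Summing the groups: <K> = -A^14 + A^10 - A^6 + 3*A^2 - 2*A^-2 + 3*A^-6 - 2*A^-10 + A^-14 - A^-18
Normalise by the writhe: (-A^3)^(-w) = (-A^3)^(-2) = A^-6, so f(A) = A^-6 * <K> = -A^8 + A^4 - 1 + 3*A^-4 - 2*A^-8 + 3*A^-12 - 2*A^-16 + A^-20 - A^-24.
Substitute A = t^(-1/4), i.e. A^e → t^(-e/4): V(t) = -t^6 + t^5 - 2*t^4 + 3*t^3 - 2*t^2 + 3*t - 1 + t^-1 - t^-2

Answer: -t^6 + t^5 - 2*t^4 + 3*t^3 - 2*t^2 + 3*t - 1 + t^-1 - t^-2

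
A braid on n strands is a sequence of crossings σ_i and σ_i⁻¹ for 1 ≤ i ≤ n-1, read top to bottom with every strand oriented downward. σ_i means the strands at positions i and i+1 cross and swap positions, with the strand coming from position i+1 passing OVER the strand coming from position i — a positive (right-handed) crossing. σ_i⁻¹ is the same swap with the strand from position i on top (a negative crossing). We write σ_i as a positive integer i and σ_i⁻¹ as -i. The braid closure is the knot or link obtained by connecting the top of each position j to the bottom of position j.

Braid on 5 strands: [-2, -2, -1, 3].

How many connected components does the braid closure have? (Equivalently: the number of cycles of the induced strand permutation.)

3

Derivation:
Track the strand permutation on 5 strands, starting from identity.
  step 1: s2^-1 swaps positions 2,3 -> [1 3 2 4 5]
  step 2: s2^-1 swaps positions 2,3 -> [1 2 3 4 5]
  step 3: s1^-1 swaps positions 1,2 -> [2 1 3 4 5]
  step 4: s3 swaps positions 3,4 -> [2 1 4 3 5]
Final permutation (position -> original strand): [2 1 4 3 5]
Closure components = cycle count of this permutation = 3.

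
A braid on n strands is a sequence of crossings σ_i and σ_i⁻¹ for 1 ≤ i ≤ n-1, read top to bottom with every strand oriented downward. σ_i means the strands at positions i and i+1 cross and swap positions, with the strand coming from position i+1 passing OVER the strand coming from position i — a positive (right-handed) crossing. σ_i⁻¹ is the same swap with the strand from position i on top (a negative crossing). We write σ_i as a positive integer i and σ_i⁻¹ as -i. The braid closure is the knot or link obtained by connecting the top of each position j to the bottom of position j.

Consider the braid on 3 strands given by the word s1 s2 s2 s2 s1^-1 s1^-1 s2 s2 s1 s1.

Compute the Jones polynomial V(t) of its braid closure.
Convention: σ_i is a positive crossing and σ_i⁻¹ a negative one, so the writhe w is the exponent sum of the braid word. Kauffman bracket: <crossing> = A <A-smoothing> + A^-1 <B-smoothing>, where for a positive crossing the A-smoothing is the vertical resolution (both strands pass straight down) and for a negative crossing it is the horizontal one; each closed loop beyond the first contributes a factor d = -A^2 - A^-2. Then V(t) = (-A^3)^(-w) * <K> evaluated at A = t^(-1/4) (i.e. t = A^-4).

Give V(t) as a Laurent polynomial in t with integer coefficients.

Braid: s1 s2 s2 s2 s1^-1 s1^-1 s2 s2 s1 s1 on 3 strands, 10 crossings.
Writhe w = (#positive) - (#negative) = 8 - 2 = 6.
State-sum expansion of <K>. There are 2^10 = 1024 states.
Each crossing splits two ways (0=vertical, 1=horizontal). The state's weight is A^(#A-smoothings - #B-smoothings) * d^(loops - 1).
Tabulate the states by total A-exponent and number of loops L (A-exp: L × count):
  A^10: L=3 ×1
  A^8: L=2 ×7, L=4 ×3
  A^6: L=1 ×10, L=3 ×32, L=5 ×3
  A^4: L=2 ×76, L=4 ×43, L=6 ×1
  A^2: L=1 ×51, L=3 ×132, L=5 ×27
  A^0: L=2 ×135, L=4 ×109, L=6 ×8
  A^-2: L=3 ×161, L=5 ×48, L=7 ×1
  A^-4: L=4 ×109, L=6 ×11
  A^-6: L=5 ×44, L=7 ×1
  A^-8: L=6 ×10
  A^-10: L=7 ×1
Each group contributes A^e * Σ count * d^(L-1):
Powers of d = -A^2 - A^-2: d^2 = A^4 + 2 + A^-4; d^3 = -A^6 - 3*A^2 - 3*A^-2 - A^-6; d^4 = A^8 + 4*A^4 + 6 + 4*A^-4 + A^-8; d^5 = -A^10 - 5*A^6 - 10*A^2 - 10*A^-2 - 5*A^-6 - A^-10; d^6 = A^12 + 6*A^8 + 15*A^4 + 20 + 15*A^-4 + 6*A^-8 + A^-12.
  A^10 * (d^2) = A^14 + 2*A^10 + A^6
  A^8 * (7*d + 3*d^3) = -3*A^14 - 16*A^10 - 16*A^6 - 3*A^2
  A^6 * (10 + 32*d^2 + 3*d^4) = 3*A^14 + 44*A^10 + 92*A^6 + 44*A^2 + 3*A^-2
  A^4 * (76*d + 43*d^3 + d^5) = -A^14 - 48*A^10 - 215*A^6 - 215*A^2 - 48*A^-2 - A^-6
  A^2 * (51 + 132*d^2 + 27*d^4) = 27*A^10 + 240*A^6 + 477*A^2 + 240*A^-2 + 27*A^-6
  A^0 * (135*d + 109*d^3 + 8*d^5) = -8*A^10 - 149*A^6 - 542*A^2 - 542*A^-2 - 149*A^-6 - 8*A^-10
  A^-2 * (161*d^2 + 48*d^4 + d^6) = A^10 + 54*A^6 + 368*A^2 + 630*A^-2 + 368*A^-6 + 54*A^-10 + A^-14
  A^-4 * (109*d^3 + 11*d^5) = -11*A^6 - 164*A^2 - 437*A^-2 - 437*A^-6 - 164*A^-10 - 11*A^-14
  A^-6 * (44*d^4 + d^6) = A^6 + 50*A^2 + 191*A^-2 + 284*A^-6 + 191*A^-10 + 50*A^-14 + A^-18
  A^-8 * (10*d^5) = -10*A^2 - 50*A^-2 - 100*A^-6 - 100*A^-10 - 50*A^-14 - 10*A^-18
  A^-10 * (d^6) = A^2 + 6*A^-2 + 15*A^-6 + 20*A^-10 + 15*A^-14 + 6*A^-18 + A^-22
Summing the groups: <K> = 2*A^10 - 3*A^6 + 6*A^2 - 7*A^-2 + 7*A^-6 - 7*A^-10 + 5*A^-14 - 3*A^-18 + A^-22
Normalise by the writhe: (-A^3)^(-w) = (-A^3)^(-6) = A^-18, so f(A) = A^-18 * <K> = 2*A^-8 - 3*A^-12 + 6*A^-16 - 7*A^-20 + 7*A^-24 - 7*A^-28 + 5*A^-32 - 3*A^-36 + A^-40.
Substitute A = t^(-1/4), i.e. A^e → t^(-e/4): V(t) = t^10 - 3*t^9 + 5*t^8 - 7*t^7 + 7*t^6 - 7*t^5 + 6*t^4 - 3*t^3 + 2*t^2

Answer: t^10 - 3*t^9 + 5*t^8 - 7*t^7 + 7*t^6 - 7*t^5 + 6*t^4 - 3*t^3 + 2*t^2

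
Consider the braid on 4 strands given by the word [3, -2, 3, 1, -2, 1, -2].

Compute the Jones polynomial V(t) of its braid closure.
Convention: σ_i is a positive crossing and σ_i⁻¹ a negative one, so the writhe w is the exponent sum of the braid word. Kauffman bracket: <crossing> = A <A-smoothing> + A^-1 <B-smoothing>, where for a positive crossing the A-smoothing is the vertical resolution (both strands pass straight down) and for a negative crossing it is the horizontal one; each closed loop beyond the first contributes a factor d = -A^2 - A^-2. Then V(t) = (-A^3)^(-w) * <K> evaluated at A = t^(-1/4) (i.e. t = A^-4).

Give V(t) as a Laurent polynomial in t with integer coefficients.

t^4 - 2*t^3 + 3*t^2 - 4*t + 4 - 3*t^-1 + 3*t^-2 - t^-3

Derivation:
Braid: s3 s2^-1 s3 s1 s2^-1 s1 s2^-1 on 4 strands, 7 crossings.
Writhe w = (#positive) - (#negative) = 4 - 3 = 1.
State-sum expansion of <K>. There are 2^7 = 128 states.
Smooth each crossing (0=||, 1=⌣⌢); contribution A^(Σ sign_k(1-2s_k)) * d^(L-1).
Tabulate the states by total A-exponent and number of loops L (A-exp: L × count):
  A^7: L=5 ×1
  A^5: L=4 ×7
  A^3: L=3 ×21
  A^1: L=2 ×32, L=4 ×3
  A^-1: L=1 ×21, L=3 ×14
  A^-3: L=2 ×19, L=4 ×2
  A^-5: L=3 ×7
  A^-7: L=4 ×1
Each group contributes A^e * Σ count * d^(L-1):
Powers of d = -A^2 - A^-2: d^2 = A^4 + 2 + A^-4; d^3 = -A^6 - 3*A^2 - 3*A^-2 - A^-6; d^4 = A^8 + 4*A^4 + 6 + 4*A^-4 + A^-8.
  A^7 * (d^4) = A^15 + 4*A^11 + 6*A^7 + 4*A^3 + A^-1
  A^5 * (7*d^3) = -7*A^11 - 21*A^7 - 21*A^3 - 7*A^-1
  A^3 * (21*d^2) = 21*A^7 + 42*A^3 + 21*A^-1
  A^1 * (32*d + 3*d^3) = -3*A^7 - 41*A^3 - 41*A^-1 - 3*A^-5
  A^-1 * (21 + 14*d^2) = 14*A^3 + 49*A^-1 + 14*A^-5
  A^-3 * (19*d + 2*d^3) = -2*A^3 - 25*A^-1 - 25*A^-5 - 2*A^-9
  A^-5 * (7*d^2) = 7*A^-1 + 14*A^-5 + 7*A^-9
  A^-7 * (d^3) = -A^-1 - 3*A^-5 - 3*A^-9 - A^-13
Summing the groups: <K> = A^15 - 3*A^11 + 3*A^7 - 4*A^3 + 4*A^-1 - 3*A^-5 + 2*A^-9 - A^-13
Normalise by the writhe: (-A^3)^(-w) = (-A^3)^(-1) = -A^-3, so f(A) = -A^-3 * <K> = -A^12 + 3*A^8 - 3*A^4 + 4 - 4*A^-4 + 3*A^-8 - 2*A^-12 + A^-16.
Substitute A = t^(-1/4), i.e. A^e → t^(-e/4): V(t) = t^4 - 2*t^3 + 3*t^2 - 4*t + 4 - 3*t^-1 + 3*t^-2 - t^-3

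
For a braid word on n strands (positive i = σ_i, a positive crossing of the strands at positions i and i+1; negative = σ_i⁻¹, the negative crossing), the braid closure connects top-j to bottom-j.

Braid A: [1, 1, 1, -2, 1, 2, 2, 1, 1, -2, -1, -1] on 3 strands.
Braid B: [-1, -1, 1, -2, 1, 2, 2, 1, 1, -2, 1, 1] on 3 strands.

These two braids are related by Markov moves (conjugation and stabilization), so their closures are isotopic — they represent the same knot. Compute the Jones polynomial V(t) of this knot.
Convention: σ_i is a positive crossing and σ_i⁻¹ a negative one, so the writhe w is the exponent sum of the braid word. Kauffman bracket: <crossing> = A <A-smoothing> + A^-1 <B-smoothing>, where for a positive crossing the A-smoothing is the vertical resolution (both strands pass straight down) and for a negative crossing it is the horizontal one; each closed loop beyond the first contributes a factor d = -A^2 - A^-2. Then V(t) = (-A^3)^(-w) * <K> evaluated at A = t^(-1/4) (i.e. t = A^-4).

t^7 - 2*t^6 + 2*t^5 - 3*t^4 + 3*t^3 - 2*t^2 + 2*t

Derivation:
Markov-equivalent braids have isotopic closures, hence identical knot invariants. Strip the Markov moves from each word to reach a common short braid β, then compute V(t) once on β.
Braid A: s1 s1 s1 s2^-1 s1 s2 s2 s1 s1 s2^-1 s1^-1 s1^-1 on 3 strands reduces by inverse Markov moves (closure unchanged at each step):
  Deconjugate: the word is γ·β·γ⁻¹ with γ = s1 s1 (prefix) and γ⁻¹ = s1^-1 s1^-1 (suffix); strip both.
Reduced to β = s1 s2^-1 s1 s2 s2 s1 s1 s2^-1 on 3 strands, 8 crossings.
Braid B: s1^-1 s1^-1 s1 s2^-1 s1 s2 s2 s1 s1 s2^-1 s1 s1 on 3 strands reduces by inverse Markov moves (closure unchanged at each step):
  Deconjugate: the word is γ·β·γ⁻¹ with γ = s1^-1 s1^-1 (prefix) and γ⁻¹ = s1 s1 (suffix); strip both.
Reduced to β = s1 s2^-1 s1 s2 s2 s1 s1 s2^-1 on 3 strands, 8 crossings.
Both give the same β = s1 s2^-1 s1 s2 s2 s1 s1 s2^-1 on 3 strands, so one state sum suffices:
Braid: s1 s2^-1 s1 s2 s2 s1 s1 s2^-1 on 3 strands, 8 crossings.
Writhe w = (#positive) - (#negative) = 6 - 2 = 4.
Computing the Kauffman bracket via state sum. There are 2^8 = 256 states.
Each crossing splits two ways (0=vertical, 1=horizontal). The state's weight is A^(#A-smoothings - #B-smoothings) * d^(loops - 1).
Tabulate the states by total A-exponent and number of loops L (A-exp: L × count):
  A^8: L=3 ×1
  A^6: L=2 ×6, L=4 ×2
  A^4: L=1 ×11, L=3 ×16, L=5 ×1
  A^2: L=2 ×47, L=4 ×9
  A^0: L=1 ×26, L=3 ×43, L=5 ×1
  A^-2: L=2 ×41, L=4 ×15
  A^-4: L=3 ×26, L=5 ×2
  A^-6: L=4 ×8
  A^-8: L=5 ×1
Each group contributes A^e * Σ count * d^(L-1):
Powers of d = -A^2 - A^-2: d^2 = A^4 + 2 + A^-4; d^3 = -A^6 - 3*A^2 - 3*A^-2 - A^-6; d^4 = A^8 + 4*A^4 + 6 + 4*A^-4 + A^-8.
  A^8 * (d^2) = A^12 + 2*A^8 + A^4
  A^6 * (6*d + 2*d^3) = -2*A^12 - 12*A^8 - 12*A^4 - 2
  A^4 * (11 + 16*d^2 + d^4) = A^12 + 20*A^8 + 49*A^4 + 20 + A^-4
  A^2 * (47*d + 9*d^3) = -9*A^8 - 74*A^4 - 74 - 9*A^-4
  A^0 * (26 + 43*d^2 + d^4) = A^8 + 47*A^4 + 118 + 47*A^-4 + A^-8
  A^-2 * (41*d + 15*d^3) = -15*A^4 - 86 - 86*A^-4 - 15*A^-8
  A^-4 * (26*d^2 + 2*d^4) = 2*A^4 + 34 + 64*A^-4 + 34*A^-8 + 2*A^-12
  A^-6 * (8*d^3) = -8 - 24*A^-4 - 24*A^-8 - 8*A^-12
  A^-8 * (d^4) = 1 + 4*A^-4 + 6*A^-8 + 4*A^-12 + A^-16
Summing the groups: <K> = 2*A^8 - 2*A^4 + 3 - 3*A^-4 + 2*A^-8 - 2*A^-12 + A^-16
Normalise by the writhe: (-A^3)^(-w) = (-A^3)^(-4) = A^-12, so f(A) = A^-12 * <K> = 2*A^-4 - 2*A^-8 + 3*A^-12 - 3*A^-16 + 2*A^-20 - 2*A^-24 + A^-28.
Substitute A = t^(-1/4), i.e. A^e → t^(-e/4): V(t) = t^7 - 2*t^6 + 2*t^5 - 3*t^4 + 3*t^3 - 2*t^2 + 2*t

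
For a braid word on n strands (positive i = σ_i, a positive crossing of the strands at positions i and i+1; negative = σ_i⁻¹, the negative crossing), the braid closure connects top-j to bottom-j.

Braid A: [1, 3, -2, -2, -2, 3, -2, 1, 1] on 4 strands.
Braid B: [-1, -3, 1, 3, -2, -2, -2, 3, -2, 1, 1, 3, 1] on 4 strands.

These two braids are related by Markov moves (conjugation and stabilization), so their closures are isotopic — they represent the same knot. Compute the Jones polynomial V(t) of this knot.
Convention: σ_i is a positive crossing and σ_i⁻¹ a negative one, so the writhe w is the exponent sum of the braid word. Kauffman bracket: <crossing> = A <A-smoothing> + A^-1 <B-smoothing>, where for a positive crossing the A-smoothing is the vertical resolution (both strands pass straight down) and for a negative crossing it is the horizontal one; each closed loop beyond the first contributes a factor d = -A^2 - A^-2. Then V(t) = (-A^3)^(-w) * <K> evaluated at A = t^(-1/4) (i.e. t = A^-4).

-t^5 + 2*t^4 - 3*t^3 + 5*t^2 - 5*t + 6 - 5*t^-1 + 3*t^-2 - 2*t^-3 + t^-4

Derivation:
Markov-equivalent braids have isotopic closures, hence identical knot invariants. Strip the Markov moves from each word to reach a common short braid β, then compute V(t) once on β.
Braid A: s1 s3 s2^-1 s2^-1 s2^-1 s3 s2^-1 s1 s1 on 4 strands has no conjugating prefix/suffix or stabilization to strip; take β = s1 s3 s2^-1 s2^-1 s2^-1 s3 s2^-1 s1 s1.
Braid B: s1^-1 s3^-1 s1 s3 s2^-1 s2^-1 s2^-1 s3 s2^-1 s1 s1 s3 s1 on 4 strands reduces by inverse Markov moves (closure unchanged at each step):
  Deconjugate: the word is γ·β·γ⁻¹ with γ = s1^-1 s3^-1 (prefix) and γ⁻¹ = s3 s1 (suffix); strip both.
Reduced to β = s1 s3 s2^-1 s2^-1 s2^-1 s3 s2^-1 s1 s1 on 4 strands, 9 crossings.
Both give the same β = s1 s3 s2^-1 s2^-1 s2^-1 s3 s2^-1 s1 s1 on 4 strands, so one state sum suffices:
Braid: s1 s3 s2^-1 s2^-1 s2^-1 s3 s2^-1 s1 s1 on 4 strands, 9 crossings.
Writhe w = (#positive) - (#negative) = 5 - 4 = 1.
Enumerate smoothing states for the bracket polynomial. There are 2^9 = 512 states.
Each crossing splits two ways (0=vertical, 1=horizontal). The state's weight is A^(#A-smoothings - #B-smoothings) * d^(loops - 1).
Tabulate the states by total A-exponent and number of loops L (A-exp: L × count):
  A^9: L=6 ×1
  A^7: L=5 ×9
  A^5: L=4 ×33, L=6 ×3
  A^3: L=3 ×64, L=5 ×19, L=7 ×1
  A^1: L=2 ×68, L=4 ×52, L=6 ×6
  A^-1: L=1 ×33, L=3 ×75, L=5 ×18
  A^-3: L=2 ×51, L=4 ×32, L=6 ×1
  A^-5: L=3 ×32, L=5 ×4
  A^-7: L=4 ×9
  A^-9: L=5 ×1
Each group contributes A^e * Σ count * d^(L-1):
Powers of d = -A^2 - A^-2: d^2 = A^4 + 2 + A^-4; d^3 = -A^6 - 3*A^2 - 3*A^-2 - A^-6; d^4 = A^8 + 4*A^4 + 6 + 4*A^-4 + A^-8; d^5 = -A^10 - 5*A^6 - 10*A^2 - 10*A^-2 - 5*A^-6 - A^-10; d^6 = A^12 + 6*A^8 + 15*A^4 + 20 + 15*A^-4 + 6*A^-8 + A^-12.
  A^9 * (d^5) = -A^19 - 5*A^15 - 10*A^11 - 10*A^7 - 5*A^3 - A^-1
  A^7 * (9*d^4) = 9*A^15 + 36*A^11 + 54*A^7 + 36*A^3 + 9*A^-1
  A^5 * (33*d^3 + 3*d^5) = -3*A^15 - 48*A^11 - 129*A^7 - 129*A^3 - 48*A^-1 - 3*A^-5
  A^3 * (64*d^2 + 19*d^4 + d^6) = A^15 + 25*A^11 + 155*A^7 + 262*A^3 + 155*A^-1 + 25*A^-5 + A^-9
  A^1 * (68*d + 52*d^3 + 6*d^5) = -6*A^11 - 82*A^7 - 284*A^3 - 284*A^-1 - 82*A^-5 - 6*A^-9
  A^-1 * (33 + 75*d^2 + 18*d^4) = 18*A^7 + 147*A^3 + 291*A^-1 + 147*A^-5 + 18*A^-9
  A^-3 * (51*d + 32*d^3 + d^5) = -A^7 - 37*A^3 - 157*A^-1 - 157*A^-5 - 37*A^-9 - A^-13
  A^-5 * (32*d^2 + 4*d^4) = 4*A^3 + 48*A^-1 + 88*A^-5 + 48*A^-9 + 4*A^-13
  A^-7 * (9*d^3) = -9*A^-1 - 27*A^-5 - 27*A^-9 - 9*A^-13
  A^-9 * (d^4) = A^-1 + 4*A^-5 + 6*A^-9 + 4*A^-13 + A^-17
Summing the groups: <K> = -A^19 + 2*A^15 - 3*A^11 + 5*A^7 - 6*A^3 + 5*A^-1 - 5*A^-5 + 3*A^-9 - 2*A^-13 + A^-17
Normalise by the writhe: (-A^3)^(-w) = (-A^3)^(-1) = -A^-3, so f(A) = -A^-3 * <K> = A^16 - 2*A^12 + 3*A^8 - 5*A^4 + 6 - 5*A^-4 + 5*A^-8 - 3*A^-12 + 2*A^-16 - A^-20.
Substitute A = t^(-1/4), i.e. A^e → t^(-e/4): V(t) = -t^5 + 2*t^4 - 3*t^3 + 5*t^2 - 5*t + 6 - 5*t^-1 + 3*t^-2 - 2*t^-3 + t^-4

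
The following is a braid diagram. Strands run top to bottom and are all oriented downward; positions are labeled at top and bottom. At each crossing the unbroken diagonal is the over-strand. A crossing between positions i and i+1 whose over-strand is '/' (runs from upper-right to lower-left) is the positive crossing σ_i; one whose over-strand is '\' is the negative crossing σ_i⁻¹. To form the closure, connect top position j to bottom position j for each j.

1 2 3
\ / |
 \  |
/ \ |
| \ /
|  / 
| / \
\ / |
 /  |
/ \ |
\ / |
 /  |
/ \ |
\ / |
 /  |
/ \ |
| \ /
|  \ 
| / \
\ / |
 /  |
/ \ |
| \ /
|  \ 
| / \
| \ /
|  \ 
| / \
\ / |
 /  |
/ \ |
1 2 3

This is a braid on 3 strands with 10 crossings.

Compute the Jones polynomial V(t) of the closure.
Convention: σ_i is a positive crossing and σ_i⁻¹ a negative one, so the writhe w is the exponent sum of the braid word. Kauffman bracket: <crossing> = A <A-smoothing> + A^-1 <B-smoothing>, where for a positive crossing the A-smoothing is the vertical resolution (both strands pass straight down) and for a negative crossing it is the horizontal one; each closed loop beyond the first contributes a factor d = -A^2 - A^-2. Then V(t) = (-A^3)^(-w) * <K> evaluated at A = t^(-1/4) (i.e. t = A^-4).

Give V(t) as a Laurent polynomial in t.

Reading the diagram top to bottom ('/'-over between positions i,i+1 = s_i, '\'-over = s_i^-1): braid word = s1^-1 s2 s1 s1 s1 s2^-1 s1 s2^-1 s2^-1 s1.
The presented braid s1^-1 s2 s1 s1 s1 s2^-1 s1 s2^-1 s2^-1 s1 on 3 strands reduces by inverse Markov moves (closure unchanged at each step):
  Deconjugate: the word is γ·β·γ⁻¹ with γ = s1^-1 (prefix) and γ⁻¹ = s1 (suffix); strip both.
  Deconjugate: the word is γ·β·γ⁻¹ with γ = s2 (prefix) and γ⁻¹ = s2^-1 (suffix); strip both.
Reduced to β = s1 s1 s1 s2^-1 s1 s2^-1 on 3 strands, 6 crossings.
Compute on β:
Braid: s1 s1 s1 s2^-1 s1 s2^-1 on 3 strands, 6 crossings.
Writhe w = (#positive) - (#negative) = 4 - 2 = 2.
State-sum expansion of <K>. There are 2^6 = 64 states.
Each crossing splits two ways (0=vertical, 1=horizontal). The state's weight is A^(#A-smoothings - #B-smoothings) * d^(loops - 1).
Tabulate the states by total A-exponent and number of loops L (A-exp: L × count):
  A^6: L=3 ×1
  A^4: L=2 ×6
  A^2: L=1 ×11, L=3 ×4
  A^0: L=2 ×19, L=4 ×1
  A^-2: L=3 ×15
  A^-4: L=4 ×6
  A^-6: L=5 ×1
Each group contributes A^e * Σ count * d^(L-1):
Powers of d = -A^2 - A^-2: d^2 = A^4 + 2 + A^-4; d^3 = -A^6 - 3*A^2 - 3*A^-2 - A^-6; d^4 = A^8 + 4*A^4 + 6 + 4*A^-4 + A^-8.
  A^6 * (d^2) = A^10 + 2*A^6 + A^2
  A^4 * (6*d) = -6*A^6 - 6*A^2
  A^2 * (11 + 4*d^2) = 4*A^6 + 19*A^2 + 4*A^-2
  A^0 * (19*d + d^3) = -A^6 - 22*A^2 - 22*A^-2 - A^-6
  A^-2 * (15*d^2) = 15*A^2 + 30*A^-2 + 15*A^-6
  A^-4 * (6*d^3) = -6*A^2 - 18*A^-2 - 18*A^-6 - 6*A^-10
  A^-6 * (d^4) = A^2 + 4*A^-2 + 6*A^-6 + 4*A^-10 + A^-14
Summing the groups: <K> = A^10 - A^6 + 2*A^2 - 2*A^-2 + 2*A^-6 - 2*A^-10 + A^-14
Normalise by the writhe: (-A^3)^(-w) = (-A^3)^(-2) = A^-6, so f(A) = A^-6 * <K> = A^4 - 1 + 2*A^-4 - 2*A^-8 + 2*A^-12 - 2*A^-16 + A^-20.
Substitute A = t^(-1/4), i.e. A^e → t^(-e/4): V(t) = t^5 - 2*t^4 + 2*t^3 - 2*t^2 + 2*t - 1 + t^-1

Answer: t^5 - 2*t^4 + 2*t^3 - 2*t^2 + 2*t - 1 + t^-1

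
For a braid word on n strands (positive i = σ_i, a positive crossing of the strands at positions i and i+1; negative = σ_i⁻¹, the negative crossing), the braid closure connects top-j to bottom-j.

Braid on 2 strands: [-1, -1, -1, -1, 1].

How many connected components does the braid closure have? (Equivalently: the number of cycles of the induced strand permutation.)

1

Derivation:
Track the strand permutation on 2 strands, starting from identity.
  step 1: s1^-1 swaps positions 1,2 -> [2 1]
  step 2: s1^-1 swaps positions 1,2 -> [1 2]
  step 3: s1^-1 swaps positions 1,2 -> [2 1]
  step 4: s1^-1 swaps positions 1,2 -> [1 2]
  step 5: s1 swaps positions 1,2 -> [2 1]
Final permutation (position -> original strand): [2 1]
Closure components = cycle count of this permutation = 1.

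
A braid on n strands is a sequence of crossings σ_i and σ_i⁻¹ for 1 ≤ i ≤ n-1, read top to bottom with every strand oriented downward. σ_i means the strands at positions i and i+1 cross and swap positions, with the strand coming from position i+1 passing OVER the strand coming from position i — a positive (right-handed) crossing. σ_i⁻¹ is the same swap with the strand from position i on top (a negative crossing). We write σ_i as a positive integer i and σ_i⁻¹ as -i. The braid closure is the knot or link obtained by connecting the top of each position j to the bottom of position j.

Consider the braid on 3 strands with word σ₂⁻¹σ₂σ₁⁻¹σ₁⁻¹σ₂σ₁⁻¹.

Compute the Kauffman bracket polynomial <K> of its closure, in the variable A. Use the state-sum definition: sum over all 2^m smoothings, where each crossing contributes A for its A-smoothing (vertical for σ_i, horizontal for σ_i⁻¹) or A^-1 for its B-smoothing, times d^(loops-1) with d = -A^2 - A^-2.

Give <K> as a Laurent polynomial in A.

-A^10 + A^6 + A^-2

Derivation:
First cancel adjacent σ_i σ_i⁻¹ pairs (Reidemeister II — same braid, same closure): s2^-1 s2 s1^-1 s1^-1 s2 s1^-1 → s1^-1 s1^-1 s2 s1^-1.
Braid: s1^-1 s1^-1 s2 s1^-1 on 3 strands, 4 crossings.
Writhe w = (#positive) - (#negative) = 1 - 3 = -2.
Computing the Kauffman bracket via state sum. There are 2^4 = 16 states.
Each crossing splits two ways (0=vertical, 1=horizontal). The state's weight is A^(#A-smoothings - #B-smoothings) * d^(loops - 1).
  state 0000: A-exp=-2, loops=3, term = A^-2 * d^2
  state 0001: A-exp=+0, loops=2, term = A^0 * d^1
  state 0010: A-exp=-4, loops=2, term = A^-4 * d^1
  state 0011: A-exp=-2, loops=1, term = A^-2 * d^0
  state 0100: A-exp=+0, loops=2, term = A^0 * d^1
  state 0101: A-exp=+2, loops=3, term = A^2 * d^2
  state 0110: A-exp=-2, loops=1, term = A^-2 * d^0
  state 0111: A-exp=+0, loops=2, term = A^0 * d^1
  state 1000: A-exp=+0, loops=2, term = A^0 * d^1
  state 1001: A-exp=+2, loops=3, term = A^2 * d^2
  state 1010: A-exp=-2, loops=1, term = A^-2 * d^0
  state 1011: A-exp=+0, loops=2, term = A^0 * d^1
  state 1100: A-exp=+2, loops=3, term = A^2 * d^2
  state 1101: A-exp=+4, loops=4, term = A^4 * d^3
  state 1110: A-exp=+0, loops=2, term = A^0 * d^1
  state 1111: A-exp=+2, loops=3, term = A^2 * d^2
Collect the terms by A-exponent (count of states per loop number):
Powers of d = -A^2 - A^-2: d^2 = A^4 + 2 + A^-4; d^3 = -A^6 - 3*A^2 - 3*A^-2 - A^-6.
  A^4 * (d^3) = -A^10 - 3*A^6 - 3*A^2 - A^-2
  A^2 * (4*d^2) = 4*A^6 + 8*A^2 + 4*A^-2
  A^0 * (6*d) = -6*A^2 - 6*A^-2
  A^-2 * (3 + d^2) = A^2 + 5*A^-2 + A^-6
  A^-4 * (d) = -A^-2 - A^-6
Summing the groups: <K> = -A^10 + A^6 + A^-2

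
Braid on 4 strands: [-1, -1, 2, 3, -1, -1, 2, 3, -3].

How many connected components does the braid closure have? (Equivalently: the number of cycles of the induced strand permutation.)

3

Derivation:
Track the strand permutation on 4 strands, starting from identity.
  step 1: s1^-1 swaps positions 1,2 -> [2 1 3 4]
  step 2: s1^-1 swaps positions 1,2 -> [1 2 3 4]
  step 3: s2 swaps positions 2,3 -> [1 3 2 4]
  step 4: s3 swaps positions 3,4 -> [1 3 4 2]
  step 5: s1^-1 swaps positions 1,2 -> [3 1 4 2]
  step 6: s1^-1 swaps positions 1,2 -> [1 3 4 2]
  step 7: s2 swaps positions 2,3 -> [1 4 3 2]
  step 8: s3 swaps positions 3,4 -> [1 4 2 3]
  step 9: s3^-1 swaps positions 3,4 -> [1 4 3 2]
Final permutation (position -> original strand): [1 4 3 2]
Closure components = cycle count of this permutation = 3.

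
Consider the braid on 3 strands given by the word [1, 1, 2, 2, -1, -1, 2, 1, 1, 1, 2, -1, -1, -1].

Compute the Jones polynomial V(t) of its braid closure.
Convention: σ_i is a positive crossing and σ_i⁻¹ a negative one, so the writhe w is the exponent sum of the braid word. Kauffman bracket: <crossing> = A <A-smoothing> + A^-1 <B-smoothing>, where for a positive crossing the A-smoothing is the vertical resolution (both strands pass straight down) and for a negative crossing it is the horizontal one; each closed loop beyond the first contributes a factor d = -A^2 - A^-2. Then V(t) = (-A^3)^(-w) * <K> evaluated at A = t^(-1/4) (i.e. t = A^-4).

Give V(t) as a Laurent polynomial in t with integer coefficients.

The presented braid s1 s1 s2 s2 s1^-1 s1^-1 s2 s1 s1 s1 s2 s1^-1 s1^-1 s1^-1 on 3 strands reduces by inverse Markov moves (closure unchanged at each step):
  Deconjugate: the word is γ·β·γ⁻¹ with γ = s1 s1 (prefix) and γ⁻¹ = s1^-1 s1^-1 (suffix); strip both.
Reduced to β = s2 s2 s1^-1 s1^-1 s2 s1 s1 s1 s2 s1^-1 on 3 strands, 10 crossings.
Compute on β:
Braid: s2 s2 s1^-1 s1^-1 s2 s1 s1 s1 s2 s1^-1 on 3 strands, 10 crossings.
Writhe w = (#positive) - (#negative) = 7 - 3 = 4.
State-sum expansion of <K>. There are 2^10 = 1024 states.
Each crossing splits two ways (0=vertical, 1=horizontal). The state's weight is A^(#A-smoothings - #B-smoothings) * d^(loops - 1).
Tabulate the states by total A-exponent and number of loops L (A-exp: L × count):
  A^10: L=4 ×1
  A^8: L=3 ×7, L=5 ×3
  A^6: L=2 ×19, L=4 ×23, L=6 ×3
  A^4: L=1 ×20, L=3 ×75, L=5 ×24, L=7 ×1
  A^2: L=2 ×114, L=4 ×86, L=6 ×10
  A^0: L=1 ×51, L=3 ×155, L=5 ×45, L=7 ×1
  A^-2: L=2 ×102, L=4 ×98, L=6 ×10
  A^-4: L=3 ×89, L=5 ×30, L=7 ×1
  A^-6: L=4 ×41, L=6 ×4
  A^-8: L=5 ×10
  A^-10: L=6 ×1
Each group contributes A^e * Σ count * d^(L-1):
Powers of d = -A^2 - A^-2: d^2 = A^4 + 2 + A^-4; d^3 = -A^6 - 3*A^2 - 3*A^-2 - A^-6; d^4 = A^8 + 4*A^4 + 6 + 4*A^-4 + A^-8; d^5 = -A^10 - 5*A^6 - 10*A^2 - 10*A^-2 - 5*A^-6 - A^-10; d^6 = A^12 + 6*A^8 + 15*A^4 + 20 + 15*A^-4 + 6*A^-8 + A^-12.
  A^10 * (d^3) = -A^16 - 3*A^12 - 3*A^8 - A^4
  A^8 * (7*d^2 + 3*d^4) = 3*A^16 + 19*A^12 + 32*A^8 + 19*A^4 + 3
  A^6 * (19*d + 23*d^3 + 3*d^5) = -3*A^16 - 38*A^12 - 118*A^8 - 118*A^4 - 38 - 3*A^-4
  A^4 * (20 + 75*d^2 + 24*d^4 + d^6) = A^16 + 30*A^12 + 186*A^8 + 334*A^4 + 186 + 30*A^-4 + A^-8
  A^2 * (114*d + 86*d^3 + 10*d^5) = -10*A^12 - 136*A^8 - 472*A^4 - 472 - 136*A^-4 - 10*A^-8
  A^0 * (51 + 155*d^2 + 45*d^4 + d^6) = A^12 + 51*A^8 + 350*A^4 + 651 + 350*A^-4 + 51*A^-8 + A^-12
  A^-2 * (102*d + 98*d^3 + 10*d^5) = -10*A^8 - 148*A^4 - 496 - 496*A^-4 - 148*A^-8 - 10*A^-12
  A^-4 * (89*d^2 + 30*d^4 + d^6) = A^8 + 36*A^4 + 224 + 378*A^-4 + 224*A^-8 + 36*A^-12 + A^-16
  A^-6 * (41*d^3 + 4*d^5) = -4*A^4 - 61 - 163*A^-4 - 163*A^-8 - 61*A^-12 - 4*A^-16
  A^-8 * (10*d^4) = 10 + 40*A^-4 + 60*A^-8 + 40*A^-12 + 10*A^-16
  A^-10 * (d^5) = -1 - 5*A^-4 - 10*A^-8 - 10*A^-12 - 5*A^-16 - A^-20
Summing the groups: <K> = -A^12 + 3*A^8 - 4*A^4 + 6 - 5*A^-4 + 5*A^-8 - 4*A^-12 + 2*A^-16 - A^-20
Normalise by the writhe: (-A^3)^(-w) = (-A^3)^(-4) = A^-12, so f(A) = A^-12 * <K> = -1 + 3*A^-4 - 4*A^-8 + 6*A^-12 - 5*A^-16 + 5*A^-20 - 4*A^-24 + 2*A^-28 - A^-32.
Substitute A = t^(-1/4), i.e. A^e → t^(-e/4): V(t) = -t^8 + 2*t^7 - 4*t^6 + 5*t^5 - 5*t^4 + 6*t^3 - 4*t^2 + 3*t - 1

Answer: -t^8 + 2*t^7 - 4*t^6 + 5*t^5 - 5*t^4 + 6*t^3 - 4*t^2 + 3*t - 1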